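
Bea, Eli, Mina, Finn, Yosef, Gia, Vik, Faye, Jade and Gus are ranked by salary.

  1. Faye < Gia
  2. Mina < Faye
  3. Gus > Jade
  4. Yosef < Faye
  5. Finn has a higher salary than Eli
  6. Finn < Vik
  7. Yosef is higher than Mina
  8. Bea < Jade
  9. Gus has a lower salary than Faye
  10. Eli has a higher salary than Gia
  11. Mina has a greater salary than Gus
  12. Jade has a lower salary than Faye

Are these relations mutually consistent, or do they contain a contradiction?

consistent

The single ordering Bea < Jade < Gus < Mina < Yosef < Faye < Gia < Eli < Finn < Vik satisfies every listed relation, so no contradiction arises.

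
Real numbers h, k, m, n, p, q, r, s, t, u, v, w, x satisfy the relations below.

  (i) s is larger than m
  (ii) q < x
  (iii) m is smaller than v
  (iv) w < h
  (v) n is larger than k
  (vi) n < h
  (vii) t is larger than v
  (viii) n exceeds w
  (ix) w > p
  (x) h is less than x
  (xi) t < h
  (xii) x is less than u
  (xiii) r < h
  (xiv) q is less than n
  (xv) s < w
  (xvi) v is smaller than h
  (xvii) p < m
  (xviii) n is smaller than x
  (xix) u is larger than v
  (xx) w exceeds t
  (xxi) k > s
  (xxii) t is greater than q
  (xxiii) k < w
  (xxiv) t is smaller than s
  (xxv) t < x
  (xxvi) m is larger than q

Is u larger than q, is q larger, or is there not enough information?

q < m and m < v give q < v.
Then v < t extends the chain to t.
Then t < s extends the chain to s.
Then s < w extends the chain to w.
With w < n: q < m < v < t < s < w < n.
Then n < h extends the chain to h.
Then h < x extends the chain to x.
With x < u: q < m < v < t < s < w < n < h < x < u.
So u is larger.

u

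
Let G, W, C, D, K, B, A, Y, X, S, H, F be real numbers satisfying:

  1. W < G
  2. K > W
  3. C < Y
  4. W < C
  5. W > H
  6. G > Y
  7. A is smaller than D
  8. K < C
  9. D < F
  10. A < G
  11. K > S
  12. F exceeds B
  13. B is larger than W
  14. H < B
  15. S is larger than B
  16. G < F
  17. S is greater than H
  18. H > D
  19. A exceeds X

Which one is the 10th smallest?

Y

Piecing the relations together gives one ordering: X < A < D < H < W < B < S < K < C < Y < G < F.
The 10th smallest is Y.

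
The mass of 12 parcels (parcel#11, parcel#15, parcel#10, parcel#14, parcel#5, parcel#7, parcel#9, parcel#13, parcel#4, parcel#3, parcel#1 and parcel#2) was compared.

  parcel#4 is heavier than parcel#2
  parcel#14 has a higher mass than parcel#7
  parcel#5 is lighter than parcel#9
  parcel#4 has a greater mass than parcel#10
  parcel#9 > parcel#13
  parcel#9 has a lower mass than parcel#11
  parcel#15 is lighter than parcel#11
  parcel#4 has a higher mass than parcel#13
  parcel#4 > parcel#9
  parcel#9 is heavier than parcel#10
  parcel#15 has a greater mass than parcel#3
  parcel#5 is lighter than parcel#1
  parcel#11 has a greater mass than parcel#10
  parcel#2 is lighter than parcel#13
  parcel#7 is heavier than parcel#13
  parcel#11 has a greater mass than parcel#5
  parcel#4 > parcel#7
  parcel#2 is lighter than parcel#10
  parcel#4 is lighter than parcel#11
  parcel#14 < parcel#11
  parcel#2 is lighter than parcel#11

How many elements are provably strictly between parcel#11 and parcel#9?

The relations place parcel#9 below parcel#11. An element lies strictly between them when it is forced above parcel#9 and also forced below parcel#11.
Above parcel#9: {parcel#4}. Below parcel#11: {parcel#2, parcel#5, parcel#3, parcel#13, parcel#10, parcel#7, parcel#4, parcel#14, parcel#15}.
Intersection: {parcel#4} — 1.

1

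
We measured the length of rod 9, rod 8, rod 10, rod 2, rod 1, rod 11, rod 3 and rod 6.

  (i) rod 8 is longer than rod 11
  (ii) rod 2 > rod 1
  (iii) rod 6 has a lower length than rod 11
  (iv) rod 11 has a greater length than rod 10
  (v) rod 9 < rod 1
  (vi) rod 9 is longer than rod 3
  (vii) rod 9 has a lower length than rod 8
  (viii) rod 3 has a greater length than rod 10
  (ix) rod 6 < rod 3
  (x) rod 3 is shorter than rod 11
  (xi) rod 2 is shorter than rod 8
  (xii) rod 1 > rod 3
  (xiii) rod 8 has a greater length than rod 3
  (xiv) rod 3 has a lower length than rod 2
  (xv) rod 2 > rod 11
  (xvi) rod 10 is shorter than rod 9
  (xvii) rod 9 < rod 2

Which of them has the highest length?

rod 8

Chaining downward from rod 8: directly below it, rod 3, rod 9, rod 11, rod 2; then rod 6, rod 10, rod 1.
That covers every other element, and nothing is given above rod 8, so rod 8 is the highest length.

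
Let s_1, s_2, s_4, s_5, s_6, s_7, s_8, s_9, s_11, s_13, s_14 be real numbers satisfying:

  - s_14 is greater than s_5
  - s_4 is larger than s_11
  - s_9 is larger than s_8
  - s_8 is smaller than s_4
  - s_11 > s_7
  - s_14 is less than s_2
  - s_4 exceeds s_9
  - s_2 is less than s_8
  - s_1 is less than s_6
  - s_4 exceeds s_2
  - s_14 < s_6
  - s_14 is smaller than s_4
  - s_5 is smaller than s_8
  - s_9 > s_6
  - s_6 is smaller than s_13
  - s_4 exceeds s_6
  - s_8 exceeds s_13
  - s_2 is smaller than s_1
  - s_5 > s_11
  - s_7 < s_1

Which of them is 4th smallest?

Chaining the given pairs: s_7 < s_11 < s_5 < s_14 < s_2 < s_1 < s_6 < s_13 < s_8 < s_9 < s_4.
The 4th smallest is s_14.

s_14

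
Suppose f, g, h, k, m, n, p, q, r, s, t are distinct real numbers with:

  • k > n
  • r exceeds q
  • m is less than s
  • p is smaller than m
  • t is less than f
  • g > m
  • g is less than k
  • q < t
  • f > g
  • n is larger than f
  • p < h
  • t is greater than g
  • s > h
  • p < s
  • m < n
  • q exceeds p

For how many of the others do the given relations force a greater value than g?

4

The elements the relations force above g are t, f, n, k — no chain reaches any other.
That is 4.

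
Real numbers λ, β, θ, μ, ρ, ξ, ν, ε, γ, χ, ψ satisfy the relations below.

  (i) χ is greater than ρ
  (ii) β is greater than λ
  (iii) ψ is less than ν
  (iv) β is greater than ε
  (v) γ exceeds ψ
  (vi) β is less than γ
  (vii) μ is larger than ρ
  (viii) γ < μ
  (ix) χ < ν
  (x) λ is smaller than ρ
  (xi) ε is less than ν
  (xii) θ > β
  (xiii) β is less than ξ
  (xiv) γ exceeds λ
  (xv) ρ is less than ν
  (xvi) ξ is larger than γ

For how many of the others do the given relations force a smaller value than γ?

4

From γ the given relations immediately reach λ, β, ψ.
From those, ε — 4 in total.
Nothing else is reachable below γ; 4 in all.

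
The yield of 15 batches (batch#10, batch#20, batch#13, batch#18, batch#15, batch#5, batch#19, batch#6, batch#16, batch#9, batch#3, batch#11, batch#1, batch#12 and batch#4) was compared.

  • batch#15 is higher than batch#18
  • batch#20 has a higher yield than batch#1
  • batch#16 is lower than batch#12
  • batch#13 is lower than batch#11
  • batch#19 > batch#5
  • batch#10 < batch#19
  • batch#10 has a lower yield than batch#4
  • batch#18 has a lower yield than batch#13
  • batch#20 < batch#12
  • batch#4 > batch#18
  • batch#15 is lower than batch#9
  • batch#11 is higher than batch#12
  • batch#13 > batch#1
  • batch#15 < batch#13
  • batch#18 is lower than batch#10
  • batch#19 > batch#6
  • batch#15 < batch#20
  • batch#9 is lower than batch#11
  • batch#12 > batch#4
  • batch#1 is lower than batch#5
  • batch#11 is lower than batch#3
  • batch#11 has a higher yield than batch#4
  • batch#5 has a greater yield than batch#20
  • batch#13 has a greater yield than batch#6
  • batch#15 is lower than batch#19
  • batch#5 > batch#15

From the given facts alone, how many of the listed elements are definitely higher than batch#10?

5

Directly above batch#10: batch#4, batch#19.
One step further: batch#12, batch#11 (4 so far).
One step further: batch#3 (5 so far).
Nothing else is reachable above batch#10; 5 in all.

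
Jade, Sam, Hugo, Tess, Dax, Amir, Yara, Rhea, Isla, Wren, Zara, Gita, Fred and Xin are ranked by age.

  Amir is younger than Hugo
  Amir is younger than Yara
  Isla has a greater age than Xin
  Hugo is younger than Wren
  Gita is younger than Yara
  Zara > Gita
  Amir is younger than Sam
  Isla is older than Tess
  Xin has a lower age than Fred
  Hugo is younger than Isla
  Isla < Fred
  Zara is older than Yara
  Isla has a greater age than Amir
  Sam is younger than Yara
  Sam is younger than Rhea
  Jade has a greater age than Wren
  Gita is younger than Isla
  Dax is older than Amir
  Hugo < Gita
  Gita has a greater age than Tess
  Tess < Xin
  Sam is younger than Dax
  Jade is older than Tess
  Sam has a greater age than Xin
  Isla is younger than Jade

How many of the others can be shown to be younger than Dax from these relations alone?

The elements the relations force below Dax are Amir, Tess, Xin, Sam — no chain reaches any other.
That is 4.

4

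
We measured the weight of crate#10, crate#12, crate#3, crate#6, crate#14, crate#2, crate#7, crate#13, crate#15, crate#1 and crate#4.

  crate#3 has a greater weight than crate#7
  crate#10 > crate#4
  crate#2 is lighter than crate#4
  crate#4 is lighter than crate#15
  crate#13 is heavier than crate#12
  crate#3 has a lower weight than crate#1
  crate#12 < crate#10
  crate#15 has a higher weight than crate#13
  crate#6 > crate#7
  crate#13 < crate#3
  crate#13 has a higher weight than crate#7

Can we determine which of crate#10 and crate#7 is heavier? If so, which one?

Following every chain through crate#7: above crate#7 we get crate#6, crate#13, crate#3, crate#15, crate#1.
crate#10 is not reached, and no chain runs the other way from crate#10 to crate#7.
So the given relations leave the order of crate#7 and crate#10 undetermined.

undetermined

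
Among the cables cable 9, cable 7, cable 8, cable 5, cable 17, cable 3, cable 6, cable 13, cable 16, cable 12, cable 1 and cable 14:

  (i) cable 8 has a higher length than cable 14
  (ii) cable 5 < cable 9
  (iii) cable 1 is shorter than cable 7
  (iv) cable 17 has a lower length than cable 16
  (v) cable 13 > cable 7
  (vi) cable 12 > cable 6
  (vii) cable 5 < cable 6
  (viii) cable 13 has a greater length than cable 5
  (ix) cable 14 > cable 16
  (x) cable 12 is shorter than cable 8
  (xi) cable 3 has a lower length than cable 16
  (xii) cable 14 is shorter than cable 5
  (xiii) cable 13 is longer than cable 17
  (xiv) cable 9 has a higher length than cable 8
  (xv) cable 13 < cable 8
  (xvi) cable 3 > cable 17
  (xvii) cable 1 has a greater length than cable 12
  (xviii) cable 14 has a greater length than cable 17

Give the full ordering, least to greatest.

cable 17 < cable 3 < cable 16 < cable 14 < cable 5 < cable 6 < cable 12 < cable 1 < cable 7 < cable 13 < cable 8 < cable 9

The consecutive links are each given: cable 17 < cable 3; cable 3 < cable 16; cable 16 < cable 14; cable 14 < cable 5; cable 5 < cable 6; cable 6 < cable 12; cable 12 < cable 1; cable 1 < cable 7; cable 7 < cable 13; cable 13 < cable 8; cable 8 < cable 9.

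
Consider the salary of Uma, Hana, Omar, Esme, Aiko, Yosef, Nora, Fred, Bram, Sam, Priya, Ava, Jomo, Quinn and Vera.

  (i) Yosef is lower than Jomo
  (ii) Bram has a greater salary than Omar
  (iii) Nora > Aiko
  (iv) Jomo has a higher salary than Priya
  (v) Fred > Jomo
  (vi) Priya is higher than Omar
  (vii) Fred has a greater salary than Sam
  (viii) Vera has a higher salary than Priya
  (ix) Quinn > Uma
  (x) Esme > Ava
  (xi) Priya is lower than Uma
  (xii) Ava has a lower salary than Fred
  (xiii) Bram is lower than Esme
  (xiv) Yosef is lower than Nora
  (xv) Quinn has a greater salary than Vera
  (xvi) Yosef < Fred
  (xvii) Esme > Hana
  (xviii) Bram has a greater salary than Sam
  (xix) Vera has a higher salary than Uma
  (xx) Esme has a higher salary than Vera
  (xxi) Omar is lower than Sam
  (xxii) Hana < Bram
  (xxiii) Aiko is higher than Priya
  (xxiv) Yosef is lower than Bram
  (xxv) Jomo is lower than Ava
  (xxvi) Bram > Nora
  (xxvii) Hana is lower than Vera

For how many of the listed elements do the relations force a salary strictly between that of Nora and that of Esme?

1

Chaining upward from Nora reaches: Bram.
Chaining downward from Esme reaches: Omar, Sam, Hana, Priya, Yosef, Aiko, Uma, Jomo, Vera, Ava, Bram.
Strictly between Nora and Esme are those in both lists: Bram — 1 element.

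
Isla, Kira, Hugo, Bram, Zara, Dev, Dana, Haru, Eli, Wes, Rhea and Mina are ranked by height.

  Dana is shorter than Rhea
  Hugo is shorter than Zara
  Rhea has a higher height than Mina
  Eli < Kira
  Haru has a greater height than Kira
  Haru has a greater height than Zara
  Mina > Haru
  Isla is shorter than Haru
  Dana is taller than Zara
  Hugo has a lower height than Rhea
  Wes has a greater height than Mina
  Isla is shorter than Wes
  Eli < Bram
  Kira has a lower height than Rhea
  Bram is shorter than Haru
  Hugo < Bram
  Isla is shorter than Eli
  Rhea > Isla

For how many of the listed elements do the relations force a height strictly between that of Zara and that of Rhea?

3

Chaining upward from Zara reaches: Haru, Dana, Mina, Wes.
Chaining downward from Rhea reaches: Isla, Eli, Hugo, Kira, Bram, Haru, Dana, Mina.
Strictly between Zara and Rhea are those in both lists: Haru, Dana, Mina — 3 elements.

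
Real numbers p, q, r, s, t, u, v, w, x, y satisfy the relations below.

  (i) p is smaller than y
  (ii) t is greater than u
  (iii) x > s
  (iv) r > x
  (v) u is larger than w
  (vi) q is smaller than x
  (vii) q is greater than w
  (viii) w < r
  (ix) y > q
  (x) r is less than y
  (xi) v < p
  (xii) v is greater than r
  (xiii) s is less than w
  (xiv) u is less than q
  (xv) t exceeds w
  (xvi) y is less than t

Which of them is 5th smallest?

The consecutive relations fix a unique order: s < w < u < q < x < r < v < p < y < t.
The 5th smallest is x.

x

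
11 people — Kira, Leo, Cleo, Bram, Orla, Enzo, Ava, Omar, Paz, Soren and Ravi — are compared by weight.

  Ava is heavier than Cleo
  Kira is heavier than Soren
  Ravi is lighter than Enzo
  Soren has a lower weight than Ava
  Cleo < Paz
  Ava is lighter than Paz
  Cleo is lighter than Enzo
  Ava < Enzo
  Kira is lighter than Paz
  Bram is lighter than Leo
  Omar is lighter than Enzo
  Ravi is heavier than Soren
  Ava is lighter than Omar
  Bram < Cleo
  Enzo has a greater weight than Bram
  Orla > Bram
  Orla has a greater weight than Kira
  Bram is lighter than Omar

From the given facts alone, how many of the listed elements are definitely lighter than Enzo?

6

The elements the relations force below Enzo are Soren, Ravi, Bram, Cleo, Ava, Omar — no chain reaches any other.
That is 6.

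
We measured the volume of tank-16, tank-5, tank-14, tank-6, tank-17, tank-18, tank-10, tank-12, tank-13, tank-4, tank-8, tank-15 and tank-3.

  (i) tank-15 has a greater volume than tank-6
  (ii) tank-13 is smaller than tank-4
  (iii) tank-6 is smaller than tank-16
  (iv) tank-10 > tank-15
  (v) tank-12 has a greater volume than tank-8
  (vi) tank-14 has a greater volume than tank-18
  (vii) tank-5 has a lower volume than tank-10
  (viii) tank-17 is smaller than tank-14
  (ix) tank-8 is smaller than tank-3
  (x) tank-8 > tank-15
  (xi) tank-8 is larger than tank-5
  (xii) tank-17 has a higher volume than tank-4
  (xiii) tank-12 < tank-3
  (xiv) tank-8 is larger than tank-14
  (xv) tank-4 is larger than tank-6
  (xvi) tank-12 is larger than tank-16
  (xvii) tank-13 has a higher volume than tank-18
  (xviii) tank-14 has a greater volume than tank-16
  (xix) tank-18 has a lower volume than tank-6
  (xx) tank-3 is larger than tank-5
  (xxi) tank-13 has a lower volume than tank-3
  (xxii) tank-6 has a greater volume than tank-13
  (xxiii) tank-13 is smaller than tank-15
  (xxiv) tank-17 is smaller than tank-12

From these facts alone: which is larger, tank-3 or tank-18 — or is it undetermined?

tank-3

Chaining the given relations: tank-18 < tank-13 < tank-6 < tank-4 < tank-17 < tank-14 < tank-8 < tank-12 < tank-3.
So tank-3 is larger.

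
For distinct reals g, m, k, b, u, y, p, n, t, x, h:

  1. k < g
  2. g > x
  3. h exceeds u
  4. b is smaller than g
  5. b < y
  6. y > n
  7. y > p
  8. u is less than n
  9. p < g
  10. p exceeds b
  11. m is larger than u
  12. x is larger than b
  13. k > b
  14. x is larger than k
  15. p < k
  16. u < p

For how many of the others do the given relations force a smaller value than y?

4

Directly below y: n, b, p.
One step further: u (4 so far).
No other element is forced below y by the given relations, so the count is 4.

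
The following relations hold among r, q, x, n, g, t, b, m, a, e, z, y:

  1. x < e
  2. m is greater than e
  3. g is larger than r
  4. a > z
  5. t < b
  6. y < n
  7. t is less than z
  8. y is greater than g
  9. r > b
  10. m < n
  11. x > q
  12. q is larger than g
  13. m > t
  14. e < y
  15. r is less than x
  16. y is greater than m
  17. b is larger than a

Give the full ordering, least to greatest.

Each adjacent pair is fixed by a given relation: t < z; z < a; a < b; b < r; r < g; g < q; q < x; x < e; e < m; m < y; y < n. Chaining them end to end gives the full order.

t < z < a < b < r < g < q < x < e < m < y < n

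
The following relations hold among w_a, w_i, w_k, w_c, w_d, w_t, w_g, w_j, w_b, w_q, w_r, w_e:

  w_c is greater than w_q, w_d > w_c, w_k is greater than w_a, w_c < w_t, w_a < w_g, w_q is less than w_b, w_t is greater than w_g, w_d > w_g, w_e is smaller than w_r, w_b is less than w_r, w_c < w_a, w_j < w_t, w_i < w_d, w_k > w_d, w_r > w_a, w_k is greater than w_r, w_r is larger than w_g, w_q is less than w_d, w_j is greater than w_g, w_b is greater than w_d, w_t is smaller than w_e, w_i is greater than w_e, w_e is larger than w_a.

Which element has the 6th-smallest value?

Piecing the relations together gives one ordering: w_q < w_c < w_a < w_g < w_j < w_t < w_e < w_i < w_d < w_b < w_r < w_k.
Counting 6 from the smallest end gives w_t.

w_t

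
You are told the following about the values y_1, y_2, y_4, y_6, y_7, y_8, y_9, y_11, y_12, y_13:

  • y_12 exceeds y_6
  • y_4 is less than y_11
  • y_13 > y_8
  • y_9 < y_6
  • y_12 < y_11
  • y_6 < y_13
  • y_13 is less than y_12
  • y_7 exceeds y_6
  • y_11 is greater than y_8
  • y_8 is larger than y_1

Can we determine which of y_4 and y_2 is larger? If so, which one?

Following every chain through y_2: nothing is chained to y_2.
y_4 is not reached, and no chain runs the other way from y_4 to y_2.
So the given relations leave the order of y_2 and y_4 undetermined.

undetermined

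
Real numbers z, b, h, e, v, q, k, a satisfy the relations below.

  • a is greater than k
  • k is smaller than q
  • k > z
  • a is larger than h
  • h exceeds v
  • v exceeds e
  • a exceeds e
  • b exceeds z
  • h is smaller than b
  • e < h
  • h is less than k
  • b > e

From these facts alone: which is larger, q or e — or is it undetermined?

q

The relevant relations are e < v; v < h; h < k; k < q.
Together: e < v < h < k < q.
So q is larger.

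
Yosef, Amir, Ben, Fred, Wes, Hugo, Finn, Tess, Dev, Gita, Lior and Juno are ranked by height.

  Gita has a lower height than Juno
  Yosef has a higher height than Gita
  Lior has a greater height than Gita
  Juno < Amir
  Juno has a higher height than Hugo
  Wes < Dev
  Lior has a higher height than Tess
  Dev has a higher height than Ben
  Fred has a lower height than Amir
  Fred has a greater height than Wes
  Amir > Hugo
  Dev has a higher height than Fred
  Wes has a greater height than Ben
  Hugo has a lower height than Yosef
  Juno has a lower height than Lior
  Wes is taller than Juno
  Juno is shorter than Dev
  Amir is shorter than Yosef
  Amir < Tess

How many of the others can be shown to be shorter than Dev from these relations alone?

6

From Dev the given relations immediately reach Ben, Juno, Wes, Fred.
From those, Gita, Hugo — 6 in total.
No other element is forced below Dev by the given relations, so the count is 6.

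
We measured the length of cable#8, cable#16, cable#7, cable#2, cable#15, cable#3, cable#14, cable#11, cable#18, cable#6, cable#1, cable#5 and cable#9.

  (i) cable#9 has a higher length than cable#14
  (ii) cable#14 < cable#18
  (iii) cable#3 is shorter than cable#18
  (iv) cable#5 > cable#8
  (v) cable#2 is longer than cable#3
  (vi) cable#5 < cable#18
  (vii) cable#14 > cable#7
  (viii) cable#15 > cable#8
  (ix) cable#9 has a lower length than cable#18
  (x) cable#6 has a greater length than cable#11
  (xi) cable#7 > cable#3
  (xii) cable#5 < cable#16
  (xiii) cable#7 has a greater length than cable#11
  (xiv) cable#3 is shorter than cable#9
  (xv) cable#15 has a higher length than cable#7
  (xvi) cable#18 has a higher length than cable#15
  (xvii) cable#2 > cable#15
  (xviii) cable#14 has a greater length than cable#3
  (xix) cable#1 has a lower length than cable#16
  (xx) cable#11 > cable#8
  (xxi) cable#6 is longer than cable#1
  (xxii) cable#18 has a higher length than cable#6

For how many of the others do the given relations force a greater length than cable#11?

7

From cable#11 the given relations immediately reach cable#6, cable#7.
From those, cable#15, cable#14, cable#18 — 5 in total.
From those, cable#9, cable#2 — 7 in total.
No other element is forced above cable#11 by the given relations, so the count is 7.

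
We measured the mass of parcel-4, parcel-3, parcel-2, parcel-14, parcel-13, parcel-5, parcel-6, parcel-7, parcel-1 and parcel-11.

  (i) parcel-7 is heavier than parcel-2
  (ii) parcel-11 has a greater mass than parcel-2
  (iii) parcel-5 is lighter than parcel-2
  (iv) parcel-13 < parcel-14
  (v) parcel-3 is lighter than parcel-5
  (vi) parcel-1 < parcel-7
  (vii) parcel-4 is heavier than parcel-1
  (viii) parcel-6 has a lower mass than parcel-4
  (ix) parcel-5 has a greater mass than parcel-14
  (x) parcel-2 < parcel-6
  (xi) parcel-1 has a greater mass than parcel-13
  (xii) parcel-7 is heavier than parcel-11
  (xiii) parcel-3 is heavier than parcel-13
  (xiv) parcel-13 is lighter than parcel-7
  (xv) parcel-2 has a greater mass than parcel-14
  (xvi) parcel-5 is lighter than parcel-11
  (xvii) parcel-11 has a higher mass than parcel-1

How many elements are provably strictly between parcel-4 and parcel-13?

Chaining upward from parcel-13 reaches: parcel-1, parcel-3, parcel-14, parcel-5, parcel-2, parcel-11, parcel-6, parcel-7.
Chaining downward from parcel-4 reaches: parcel-1, parcel-3, parcel-14, parcel-5, parcel-2, parcel-6.
Strictly between parcel-13 and parcel-4 are those in both lists: parcel-1, parcel-3, parcel-14, parcel-5, parcel-2, parcel-6 — 6 elements.

6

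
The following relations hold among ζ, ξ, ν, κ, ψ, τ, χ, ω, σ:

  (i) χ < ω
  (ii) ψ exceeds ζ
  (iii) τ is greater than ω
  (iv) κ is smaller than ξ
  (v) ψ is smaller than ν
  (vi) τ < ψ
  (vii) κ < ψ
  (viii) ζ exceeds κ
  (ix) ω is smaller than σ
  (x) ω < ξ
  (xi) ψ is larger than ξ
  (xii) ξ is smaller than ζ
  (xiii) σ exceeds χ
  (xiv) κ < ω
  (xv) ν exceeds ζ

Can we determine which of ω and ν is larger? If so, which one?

ν

The relevant relations are ω < ξ; ξ < ζ; ζ < ψ; ψ < ν.
Chaining these gives ω < ξ < ζ < ψ < ν.
So ν is larger.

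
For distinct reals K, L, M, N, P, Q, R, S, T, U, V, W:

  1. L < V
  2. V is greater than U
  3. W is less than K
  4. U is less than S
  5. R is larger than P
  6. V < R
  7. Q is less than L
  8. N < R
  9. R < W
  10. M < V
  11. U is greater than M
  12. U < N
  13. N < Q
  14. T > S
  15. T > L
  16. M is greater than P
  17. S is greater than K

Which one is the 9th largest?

The consecutive relations fix a unique order: P < M < U < N < Q < L < V < R < W < K < S < T.
The 9th largest is N.

N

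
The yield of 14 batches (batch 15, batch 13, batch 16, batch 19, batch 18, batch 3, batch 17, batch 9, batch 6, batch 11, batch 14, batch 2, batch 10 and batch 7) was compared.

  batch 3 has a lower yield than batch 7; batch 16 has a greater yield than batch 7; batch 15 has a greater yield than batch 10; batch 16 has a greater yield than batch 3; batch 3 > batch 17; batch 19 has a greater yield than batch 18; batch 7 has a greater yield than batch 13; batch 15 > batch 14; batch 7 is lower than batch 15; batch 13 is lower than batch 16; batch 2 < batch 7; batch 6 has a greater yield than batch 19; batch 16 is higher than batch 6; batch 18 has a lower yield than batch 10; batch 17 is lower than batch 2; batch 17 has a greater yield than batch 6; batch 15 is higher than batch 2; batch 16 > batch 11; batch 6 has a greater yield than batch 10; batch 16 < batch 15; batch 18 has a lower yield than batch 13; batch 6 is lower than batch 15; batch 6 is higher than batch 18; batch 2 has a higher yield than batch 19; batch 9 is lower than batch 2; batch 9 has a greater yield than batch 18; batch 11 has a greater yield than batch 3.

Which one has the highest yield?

batch 15

Chaining downward from batch 15: directly below it, batch 10, batch 6, batch 14, batch 2, batch 7, batch 16; then batch 18, batch 19, batch 17, batch 13, batch 9, batch 3, batch 11.
That covers every other element, and nothing is given above batch 15, so batch 15 is the highest yield.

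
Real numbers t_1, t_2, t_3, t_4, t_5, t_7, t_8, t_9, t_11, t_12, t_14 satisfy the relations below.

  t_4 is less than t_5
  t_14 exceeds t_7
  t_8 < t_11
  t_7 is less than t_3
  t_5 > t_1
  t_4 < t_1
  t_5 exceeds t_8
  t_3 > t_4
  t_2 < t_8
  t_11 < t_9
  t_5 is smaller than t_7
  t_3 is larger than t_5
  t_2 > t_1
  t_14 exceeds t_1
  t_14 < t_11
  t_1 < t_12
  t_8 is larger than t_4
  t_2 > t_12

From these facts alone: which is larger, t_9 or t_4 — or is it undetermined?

t_4 < t_1 and t_1 < t_2 give t_4 < t_2.
Then t_2 < t_8 extends the chain to t_8.
Then t_8 < t_5 extends the chain to t_5.
With t_5 < t_7: t_4 < t_1 < t_2 < t_8 < t_5 < t_7.
With t_7 < t_14: t_4 < t_1 < t_2 < t_8 < t_5 < t_7 < t_14.
With t_14 < t_11: t_4 < t_1 < t_2 < t_8 < t_5 < t_7 < t_14 < t_11.
With t_11 < t_9: t_4 < t_1 < t_2 < t_8 < t_5 < t_7 < t_14 < t_11 < t_9.
So t_9 is larger.

t_9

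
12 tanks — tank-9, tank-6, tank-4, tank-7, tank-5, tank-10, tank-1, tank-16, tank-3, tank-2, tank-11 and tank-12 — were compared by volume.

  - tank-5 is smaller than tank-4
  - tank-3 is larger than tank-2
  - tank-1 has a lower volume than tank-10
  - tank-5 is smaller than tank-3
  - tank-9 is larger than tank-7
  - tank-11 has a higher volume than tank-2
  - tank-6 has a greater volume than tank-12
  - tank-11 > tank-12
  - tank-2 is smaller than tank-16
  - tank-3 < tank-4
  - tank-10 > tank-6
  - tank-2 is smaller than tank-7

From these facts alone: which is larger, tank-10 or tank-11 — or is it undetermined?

Following every chain through tank-10: below tank-10 we get tank-12, tank-1, tank-6.
tank-11 is not reached, and no chain runs the other way from tank-11 to tank-10.
So the given relations leave the order of tank-10 and tank-11 undetermined.

undetermined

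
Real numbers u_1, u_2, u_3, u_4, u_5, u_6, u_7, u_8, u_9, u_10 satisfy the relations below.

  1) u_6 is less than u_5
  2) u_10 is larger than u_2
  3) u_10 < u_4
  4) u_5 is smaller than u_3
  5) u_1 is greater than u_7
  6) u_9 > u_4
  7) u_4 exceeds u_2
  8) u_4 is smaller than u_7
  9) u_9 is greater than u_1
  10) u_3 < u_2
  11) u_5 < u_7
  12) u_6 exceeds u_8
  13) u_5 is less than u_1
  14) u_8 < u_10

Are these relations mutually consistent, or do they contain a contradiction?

The single ordering u_8 < u_6 < u_5 < u_3 < u_2 < u_10 < u_4 < u_7 < u_1 < u_9 satisfies every listed relation, so no contradiction arises.

consistent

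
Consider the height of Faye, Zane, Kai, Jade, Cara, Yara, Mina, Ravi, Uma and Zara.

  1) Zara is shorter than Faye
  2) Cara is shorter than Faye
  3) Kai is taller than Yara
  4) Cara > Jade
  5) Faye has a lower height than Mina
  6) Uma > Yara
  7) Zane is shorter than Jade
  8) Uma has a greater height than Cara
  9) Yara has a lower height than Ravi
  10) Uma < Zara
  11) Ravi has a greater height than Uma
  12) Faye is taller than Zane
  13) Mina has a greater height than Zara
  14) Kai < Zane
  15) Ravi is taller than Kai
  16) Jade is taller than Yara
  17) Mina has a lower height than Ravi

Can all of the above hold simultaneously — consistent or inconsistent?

The single ordering Yara < Kai < Zane < Jade < Cara < Uma < Zara < Faye < Mina < Ravi satisfies every listed relation, so no contradiction arises.

consistent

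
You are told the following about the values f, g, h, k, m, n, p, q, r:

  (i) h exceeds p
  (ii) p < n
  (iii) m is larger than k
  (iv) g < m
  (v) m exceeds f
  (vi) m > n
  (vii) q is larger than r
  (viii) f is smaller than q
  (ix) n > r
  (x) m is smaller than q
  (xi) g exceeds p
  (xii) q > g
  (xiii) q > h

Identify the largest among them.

q

Chaining downward from q: directly below it, g, f, r, m, h; then p, k, n.
That covers every other element, and nothing is given above q, so q is the largest.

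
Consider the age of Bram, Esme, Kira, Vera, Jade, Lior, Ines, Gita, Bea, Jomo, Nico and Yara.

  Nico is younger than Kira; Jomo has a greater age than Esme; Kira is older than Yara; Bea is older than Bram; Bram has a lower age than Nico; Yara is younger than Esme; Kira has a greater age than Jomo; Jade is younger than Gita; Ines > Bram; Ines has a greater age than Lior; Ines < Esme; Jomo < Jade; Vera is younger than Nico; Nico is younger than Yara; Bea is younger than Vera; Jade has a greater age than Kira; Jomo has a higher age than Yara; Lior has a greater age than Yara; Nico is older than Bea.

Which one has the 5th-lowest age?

Yara

The consecutive relations fix a unique order: Bram < Bea < Vera < Nico < Yara < Lior < Ines < Esme < Jomo < Kira < Jade < Gita.
Counting 5 from the smallest end gives Yara.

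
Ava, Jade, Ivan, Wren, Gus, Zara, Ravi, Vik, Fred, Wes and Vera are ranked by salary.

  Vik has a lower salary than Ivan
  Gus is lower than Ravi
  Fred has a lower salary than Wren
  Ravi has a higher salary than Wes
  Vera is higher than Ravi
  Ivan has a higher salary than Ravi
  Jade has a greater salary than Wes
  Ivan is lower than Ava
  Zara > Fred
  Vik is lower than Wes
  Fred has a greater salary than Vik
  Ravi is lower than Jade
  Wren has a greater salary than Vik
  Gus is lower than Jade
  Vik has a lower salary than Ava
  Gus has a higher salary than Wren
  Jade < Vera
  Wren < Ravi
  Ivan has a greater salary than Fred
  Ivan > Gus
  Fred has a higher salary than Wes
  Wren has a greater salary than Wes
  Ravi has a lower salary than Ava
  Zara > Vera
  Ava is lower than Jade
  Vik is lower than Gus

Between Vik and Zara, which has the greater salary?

Zara

Vik < Wes < Fred < Wren < Gus < Ravi < Ivan < Ava < Jade < Vera < Zara, by transitivity through Wes, Fred, Wren, Gus, Ravi, Ivan, Ava, Jade, Vera.
So Vik < Zara; Zara is the higher of the two.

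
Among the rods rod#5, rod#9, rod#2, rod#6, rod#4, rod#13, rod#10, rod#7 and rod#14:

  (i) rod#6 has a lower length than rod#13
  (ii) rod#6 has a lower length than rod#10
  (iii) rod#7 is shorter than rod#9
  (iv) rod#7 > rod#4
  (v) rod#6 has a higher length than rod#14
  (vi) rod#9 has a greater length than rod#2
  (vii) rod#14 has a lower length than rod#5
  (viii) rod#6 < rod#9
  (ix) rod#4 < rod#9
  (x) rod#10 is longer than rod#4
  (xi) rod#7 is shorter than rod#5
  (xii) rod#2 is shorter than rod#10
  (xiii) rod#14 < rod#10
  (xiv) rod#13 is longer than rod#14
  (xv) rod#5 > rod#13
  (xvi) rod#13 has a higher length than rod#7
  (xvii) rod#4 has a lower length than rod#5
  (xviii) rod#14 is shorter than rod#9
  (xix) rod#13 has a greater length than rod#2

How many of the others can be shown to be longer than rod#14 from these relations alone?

5

The elements the relations force above rod#14 are rod#6, rod#9, rod#13, rod#10, rod#5 — no chain reaches any other.
That is 5.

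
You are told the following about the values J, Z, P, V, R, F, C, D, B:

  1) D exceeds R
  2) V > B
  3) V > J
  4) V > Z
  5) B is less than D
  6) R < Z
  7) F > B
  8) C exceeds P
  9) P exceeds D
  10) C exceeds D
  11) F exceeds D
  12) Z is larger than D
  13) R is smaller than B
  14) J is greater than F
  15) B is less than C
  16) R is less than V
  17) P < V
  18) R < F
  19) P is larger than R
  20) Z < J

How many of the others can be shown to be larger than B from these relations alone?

Directly above B: D, F, V, C.
One step further: Z, P, J (7 so far).
No other element is forced above B by the given relations, so the count is 7.

7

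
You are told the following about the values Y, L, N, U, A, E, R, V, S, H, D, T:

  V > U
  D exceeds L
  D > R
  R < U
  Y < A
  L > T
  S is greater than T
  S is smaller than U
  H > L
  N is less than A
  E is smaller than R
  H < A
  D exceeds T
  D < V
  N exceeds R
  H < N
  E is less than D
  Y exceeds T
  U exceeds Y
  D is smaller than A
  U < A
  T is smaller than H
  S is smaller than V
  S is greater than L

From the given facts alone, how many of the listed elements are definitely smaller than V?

From V the given relations immediately reach S, D, U.
From those, E, T, R, L, Y — 8 in total.
Nothing else is reachable below V; 8 in all.

8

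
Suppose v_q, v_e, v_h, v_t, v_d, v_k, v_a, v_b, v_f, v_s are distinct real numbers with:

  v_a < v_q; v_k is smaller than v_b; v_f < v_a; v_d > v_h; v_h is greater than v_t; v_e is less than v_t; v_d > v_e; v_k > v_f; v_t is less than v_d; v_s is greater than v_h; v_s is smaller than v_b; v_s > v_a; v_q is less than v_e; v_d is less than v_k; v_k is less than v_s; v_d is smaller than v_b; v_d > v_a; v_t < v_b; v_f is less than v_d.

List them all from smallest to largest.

The consecutive links are each given: v_f < v_a; v_a < v_q; v_q < v_e; v_e < v_t; v_t < v_h; v_h < v_d; v_d < v_k; v_k < v_s; v_s < v_b.

v_f < v_a < v_q < v_e < v_t < v_h < v_d < v_k < v_s < v_b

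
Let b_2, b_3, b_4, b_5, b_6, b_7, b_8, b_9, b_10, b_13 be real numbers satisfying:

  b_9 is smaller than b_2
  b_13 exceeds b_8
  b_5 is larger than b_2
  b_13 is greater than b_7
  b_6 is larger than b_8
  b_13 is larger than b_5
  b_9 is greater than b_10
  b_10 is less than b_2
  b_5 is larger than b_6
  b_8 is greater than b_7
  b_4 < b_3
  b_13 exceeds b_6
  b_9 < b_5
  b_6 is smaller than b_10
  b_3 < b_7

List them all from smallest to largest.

b_4 < b_3 < b_7 < b_8 < b_6 < b_10 < b_9 < b_2 < b_5 < b_13

Nothing is placed below b_4, so it is least; from there b_4 < b_3; b_3 < b_7; b_7 < b_8; b_8 < b_6; b_6 < b_10; b_10 < b_9; b_9 < b_2; b_2 < b_5; b_5 < b_13, each given directly.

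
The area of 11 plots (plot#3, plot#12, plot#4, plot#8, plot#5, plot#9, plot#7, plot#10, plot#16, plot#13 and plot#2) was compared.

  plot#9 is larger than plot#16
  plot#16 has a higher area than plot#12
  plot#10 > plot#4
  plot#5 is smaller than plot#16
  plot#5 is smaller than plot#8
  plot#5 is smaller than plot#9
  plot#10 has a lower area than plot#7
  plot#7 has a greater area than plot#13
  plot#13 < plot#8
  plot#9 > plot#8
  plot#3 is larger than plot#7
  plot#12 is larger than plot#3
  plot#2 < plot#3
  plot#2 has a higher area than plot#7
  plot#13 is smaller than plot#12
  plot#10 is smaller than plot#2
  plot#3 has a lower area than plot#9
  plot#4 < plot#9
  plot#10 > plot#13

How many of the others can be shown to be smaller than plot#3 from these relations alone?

The elements the relations force below plot#3 are plot#13, plot#4, plot#10, plot#7, plot#2 — no chain reaches any other.
That is 5.

5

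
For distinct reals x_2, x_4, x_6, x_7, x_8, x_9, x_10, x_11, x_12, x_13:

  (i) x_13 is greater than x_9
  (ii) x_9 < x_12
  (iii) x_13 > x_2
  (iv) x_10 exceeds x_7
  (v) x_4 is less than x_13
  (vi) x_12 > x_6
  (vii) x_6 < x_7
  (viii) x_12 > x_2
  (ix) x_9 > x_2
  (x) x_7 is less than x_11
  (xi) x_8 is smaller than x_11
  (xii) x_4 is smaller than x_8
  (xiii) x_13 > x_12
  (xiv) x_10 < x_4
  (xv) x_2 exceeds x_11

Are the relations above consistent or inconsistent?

The single ordering x_6 < x_7 < x_10 < x_4 < x_8 < x_11 < x_2 < x_9 < x_12 < x_13 satisfies every listed relation, so no contradiction arises.

consistent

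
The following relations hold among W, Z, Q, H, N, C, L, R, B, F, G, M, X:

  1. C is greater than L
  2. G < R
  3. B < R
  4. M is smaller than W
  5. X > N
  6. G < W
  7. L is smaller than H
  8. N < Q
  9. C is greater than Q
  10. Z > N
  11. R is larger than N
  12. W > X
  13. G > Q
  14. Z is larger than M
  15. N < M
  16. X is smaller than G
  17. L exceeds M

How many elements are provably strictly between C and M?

1

The relations place M below C. An element lies strictly between them when it is forced above M and also forced below C.
Above M: {L, Z, H, W}. Below C: {N, L, Q}.
Intersection: {L} — 1.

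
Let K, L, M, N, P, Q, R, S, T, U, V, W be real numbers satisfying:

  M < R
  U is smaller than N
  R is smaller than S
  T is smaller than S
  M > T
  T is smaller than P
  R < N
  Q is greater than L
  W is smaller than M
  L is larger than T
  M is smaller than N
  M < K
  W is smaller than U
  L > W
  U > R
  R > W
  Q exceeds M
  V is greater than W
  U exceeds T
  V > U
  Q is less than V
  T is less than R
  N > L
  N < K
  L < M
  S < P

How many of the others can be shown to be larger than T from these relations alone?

The elements the relations force above T are L, M, Q, R, S, U, V, N, P, K — no chain reaches any other.
That is 10.

10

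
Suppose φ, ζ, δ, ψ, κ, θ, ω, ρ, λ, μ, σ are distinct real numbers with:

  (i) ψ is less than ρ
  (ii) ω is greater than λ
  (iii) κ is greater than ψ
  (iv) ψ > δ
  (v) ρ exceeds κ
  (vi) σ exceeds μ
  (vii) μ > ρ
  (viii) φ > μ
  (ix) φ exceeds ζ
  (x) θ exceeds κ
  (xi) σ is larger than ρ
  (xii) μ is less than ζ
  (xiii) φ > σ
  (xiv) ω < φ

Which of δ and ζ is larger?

ζ

δ < ψ < κ < ρ < μ < ζ, by transitivity through ψ, κ, ρ, μ.
So δ < ζ; ζ is the larger of the two.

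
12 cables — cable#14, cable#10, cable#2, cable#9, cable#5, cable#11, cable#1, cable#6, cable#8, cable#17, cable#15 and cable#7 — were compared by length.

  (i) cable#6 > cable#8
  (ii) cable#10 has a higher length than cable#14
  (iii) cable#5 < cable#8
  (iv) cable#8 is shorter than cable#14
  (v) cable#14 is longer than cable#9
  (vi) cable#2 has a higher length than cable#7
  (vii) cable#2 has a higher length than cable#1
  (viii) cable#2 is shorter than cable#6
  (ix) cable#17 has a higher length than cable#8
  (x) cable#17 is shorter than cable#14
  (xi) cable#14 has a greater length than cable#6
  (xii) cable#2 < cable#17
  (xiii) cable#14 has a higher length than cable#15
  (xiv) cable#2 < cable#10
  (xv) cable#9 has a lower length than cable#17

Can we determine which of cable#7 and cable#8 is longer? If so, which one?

Following every chain through cable#7: above cable#7 we get cable#2, cable#6, cable#17, cable#14, cable#10.
cable#8 is not reached, and no chain runs the other way from cable#8 to cable#7.
So the given relations leave the order of cable#7 and cable#8 undetermined.

undetermined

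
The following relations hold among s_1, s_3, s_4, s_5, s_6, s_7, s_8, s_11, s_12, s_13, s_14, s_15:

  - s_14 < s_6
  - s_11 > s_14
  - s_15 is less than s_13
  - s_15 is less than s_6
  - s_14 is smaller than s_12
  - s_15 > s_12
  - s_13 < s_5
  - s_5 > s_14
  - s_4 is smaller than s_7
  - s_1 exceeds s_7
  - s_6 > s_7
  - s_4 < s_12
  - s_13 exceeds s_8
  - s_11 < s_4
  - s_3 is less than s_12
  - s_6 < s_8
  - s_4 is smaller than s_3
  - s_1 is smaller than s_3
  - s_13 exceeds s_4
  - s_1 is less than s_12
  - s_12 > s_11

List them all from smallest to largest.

Nothing is placed below s_14, so it is least; from there s_14 < s_11; s_11 < s_4; s_4 < s_7; s_7 < s_1; s_1 < s_3; s_3 < s_12; s_12 < s_15; s_15 < s_6; s_6 < s_8; s_8 < s_13; s_13 < s_5, each given directly.

s_14 < s_11 < s_4 < s_7 < s_1 < s_3 < s_12 < s_15 < s_6 < s_8 < s_13 < s_5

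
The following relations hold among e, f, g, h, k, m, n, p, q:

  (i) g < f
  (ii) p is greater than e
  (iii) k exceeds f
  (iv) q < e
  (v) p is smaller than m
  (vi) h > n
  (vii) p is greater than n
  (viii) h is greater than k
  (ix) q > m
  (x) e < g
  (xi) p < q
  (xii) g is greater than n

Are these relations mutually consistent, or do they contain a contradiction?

inconsistent

We have e < p stated directly, yet also p < m < q < e by chaining the others — so p < e. Contradiction.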